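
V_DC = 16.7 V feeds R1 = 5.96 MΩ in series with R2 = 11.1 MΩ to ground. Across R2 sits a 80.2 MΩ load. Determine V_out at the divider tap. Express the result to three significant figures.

V_out ≈ 10.4 V

First combine the lower leg with the load: R2 ‖ R_L = 9.750 MΩ.
Voltage divider with the loaded lower leg: V_out = 16.7 × 9.750/(5.96 + 9.750) = 16.7 × 0.6206 = 10.36 V.
(Unloaded it would be 10.9 V; the load pulls it down.)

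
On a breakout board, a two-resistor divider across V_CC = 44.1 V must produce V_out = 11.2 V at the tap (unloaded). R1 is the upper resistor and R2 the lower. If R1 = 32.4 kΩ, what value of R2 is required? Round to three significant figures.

R2 ≈ 11.0 kΩ

V_out/V_CC = R2/(R1+R2) = 0.2540.
So R2 = R1 · V_out/(V_CC − V_out) = 32.4 × 11.2/(44.1 − 11.2) = 32.4 × 0.3404 = 11.03 kΩ.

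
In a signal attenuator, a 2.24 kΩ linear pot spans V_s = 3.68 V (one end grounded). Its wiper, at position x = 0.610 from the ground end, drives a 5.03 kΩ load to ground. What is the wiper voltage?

V_out ≈ 2.03 V

Split the track: R_lower = x·R_p = 1.366 kΩ, R_upper = (1−x)·R_p = 0.8736 kΩ.
R_L loads the lower segment: effective lower R = 1.075 kΩ.
Then V_out = V_s · 1.075/(0.8736 + 1.075) = 2.030 V.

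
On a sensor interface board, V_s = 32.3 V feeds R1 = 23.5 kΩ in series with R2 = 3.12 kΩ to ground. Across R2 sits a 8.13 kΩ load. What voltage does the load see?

V_out ≈ 2.83 V

R2 ‖ R_L = (3.12 × 8.13)/(3.12 + 8.13) = 2.255 kΩ.
Now apply the divider: V_out = 32.3 × 0.08755 = 2.828 V.
(Unloaded it would be 3.79 V; the load pulls it down.)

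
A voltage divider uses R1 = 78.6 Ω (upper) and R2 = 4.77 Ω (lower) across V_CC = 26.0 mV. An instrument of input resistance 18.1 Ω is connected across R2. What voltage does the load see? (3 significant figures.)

The load sits in parallel with R2, giving an effective lower resistance R2' = R2·R_L/(R2+R_L) = 3.775 Ω.
Now apply the divider: V_out = 26.0 × 0.04583 = 1.192 mV.

V_out ≈ 1.19 mV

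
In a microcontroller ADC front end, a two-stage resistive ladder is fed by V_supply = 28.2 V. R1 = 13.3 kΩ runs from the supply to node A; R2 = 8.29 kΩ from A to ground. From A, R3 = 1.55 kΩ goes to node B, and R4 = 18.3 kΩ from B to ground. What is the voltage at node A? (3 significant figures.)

V_A ≈ 8.61 V

The second stage (R3 + R4 = 19.85 kΩ) loads node A in parallel with R2.
Effective lower resistance at A: R2 ‖ 19.85 = 5.848 kΩ.
First divider: V_A = V_supply · 5.848/(13.3 + 5.848) = 8.612 V.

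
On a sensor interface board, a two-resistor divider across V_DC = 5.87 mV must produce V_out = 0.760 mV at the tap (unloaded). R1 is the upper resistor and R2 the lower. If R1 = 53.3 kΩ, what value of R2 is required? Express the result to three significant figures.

R2 ≈ 7.93 kΩ

V_out/V_DC = R2/(R1+R2) = 0.1295.
Rearranging, R2 = R1·k/(1−k) = 53.3 × 0.1487 = 7.927 kΩ.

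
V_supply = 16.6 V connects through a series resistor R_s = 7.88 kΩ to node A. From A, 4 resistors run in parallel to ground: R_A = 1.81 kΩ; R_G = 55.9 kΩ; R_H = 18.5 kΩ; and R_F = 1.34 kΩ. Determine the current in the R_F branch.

I ≈ 1.05 mA

Combine the parallel branches: R_p = (1/1.81 + 1/55.9 + 1/18.5 + 1/1.34)⁻¹ = 0.7296 kΩ.
V_A = 16.6 × 0.7296/8.610 = 1.407 V.
Branch current I = V_A/R_F = 1.407/1.34 = 1.050 mA.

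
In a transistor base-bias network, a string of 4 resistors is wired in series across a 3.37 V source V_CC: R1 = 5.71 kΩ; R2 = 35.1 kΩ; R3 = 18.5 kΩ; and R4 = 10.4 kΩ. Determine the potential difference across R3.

Series total: ΣR = 5.71 + 35.1 + 18.5 + 10.4 = 69.71 kΩ.
V = V_CC · R/ΣR = 3.37 × 0.2654 = 0.8943 V.

V ≈ 0.894 V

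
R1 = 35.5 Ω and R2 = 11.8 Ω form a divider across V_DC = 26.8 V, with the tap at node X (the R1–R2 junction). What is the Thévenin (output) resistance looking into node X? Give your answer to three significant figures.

Looking into X with the source shorted: R_th = R1·R2/(R1+R2) = 35.50 × 11.8/47.30 = 8.856 Ω.

R_th ≈ 8.86 Ω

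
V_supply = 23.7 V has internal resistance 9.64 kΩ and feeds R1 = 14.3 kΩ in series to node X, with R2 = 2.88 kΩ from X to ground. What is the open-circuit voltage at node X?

R1' = 9.64 + 14.3 = 23.94 kΩ (source resistance + R1).
Open-circuit (no load on X): V_th = V_supply · R2/(R1' + R2) = 23.7 × 2.88/(23.94 + 2.88) = 2.545 V.

V_th ≈ 2.54 V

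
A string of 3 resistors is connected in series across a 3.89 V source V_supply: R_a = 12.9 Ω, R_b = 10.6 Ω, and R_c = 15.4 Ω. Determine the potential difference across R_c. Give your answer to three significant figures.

ΣR = 12.9 + 10.6 + 15.4 = 38.90 Ω.
Voltage divider: V = V_supply · (15.40 / 38.90) = 3.89 × 0.3959 = 1.540 V.

V ≈ 1.54 V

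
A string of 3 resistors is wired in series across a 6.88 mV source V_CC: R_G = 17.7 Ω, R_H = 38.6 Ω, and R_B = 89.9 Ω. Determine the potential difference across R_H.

ΣR = 17.7 + 38.6 + 89.9 = 146.2 Ω.
By the voltage-divider rule, V = 6.88 × 38.60/146.2 = 1.816 mV.

V ≈ 1.82 mV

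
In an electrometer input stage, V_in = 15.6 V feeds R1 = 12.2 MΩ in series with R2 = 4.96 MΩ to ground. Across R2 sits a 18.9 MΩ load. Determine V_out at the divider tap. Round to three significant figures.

The load sits in parallel with R2, giving an effective lower resistance R2' = R2·R_L/(R2+R_L) = 3.929 MΩ.
Now apply the divider: V_out = 15.6 × 0.2436 = 3.800 V.
(Unloaded it would be 4.51 V; the load pulls it down.)

V_out ≈ 3.80 V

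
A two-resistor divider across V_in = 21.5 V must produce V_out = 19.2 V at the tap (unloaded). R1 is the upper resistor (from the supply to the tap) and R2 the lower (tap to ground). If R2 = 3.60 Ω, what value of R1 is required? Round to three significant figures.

The divider ratio is R2/(R1+R2) = 19.2/21.5 = 0.8930.
Rearranging, R1 = R2·(1−k)/k = 3.60 × 0.1198 = 0.4313 Ω.

R1 ≈ 0.431 Ω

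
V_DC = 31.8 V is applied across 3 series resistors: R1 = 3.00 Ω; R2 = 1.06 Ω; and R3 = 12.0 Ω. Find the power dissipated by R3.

The common current is I = 31.8/16.06 = 1.980 A.
P(R3) = I²·R3 = (1.980)² × 12.0 = 47.05 W.

P ≈ 47.0 W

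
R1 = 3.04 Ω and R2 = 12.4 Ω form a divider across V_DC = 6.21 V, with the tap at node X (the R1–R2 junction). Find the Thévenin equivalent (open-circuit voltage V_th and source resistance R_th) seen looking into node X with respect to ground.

V_th ≈ 4.99 V, R_th ≈ 2.44 Ω

Open-circuit (no load on X): V_th = V_DC · R2/(R1 + R2) = 6.21 × 12.4/(3.040 + 12.4) = 4.987 V.
With V_DC suppressed (replaced by a short), R_th = R1 ‖ R2 = (3.040 × 12.4)/(3.040 + 12.4) = 2.441 Ω.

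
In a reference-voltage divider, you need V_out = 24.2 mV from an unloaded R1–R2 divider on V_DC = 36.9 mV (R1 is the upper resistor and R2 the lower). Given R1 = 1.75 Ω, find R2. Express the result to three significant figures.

R2 ≈ 3.33 Ω

Required fraction k = V_out/V_DC = 0.6558.
R2 = R1 · 0.6558/(1 − 0.6558) = 3.335 Ω.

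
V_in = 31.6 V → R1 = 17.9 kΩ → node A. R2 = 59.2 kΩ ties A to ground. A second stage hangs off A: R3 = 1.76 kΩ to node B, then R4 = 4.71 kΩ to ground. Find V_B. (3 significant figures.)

V_B ≈ 5.65 V

Node A sees R2 in parallel with the series input of stage 2, R3 + R4 = 6.470 kΩ.
Effective lower resistance at A: R2 ‖ 6.470 = 5.833 kΩ.
First divider: V_A = V_in · 5.833/(17.9 + 5.833) = 7.766 V.
Then the unloaded second divider: V_B = V_A × R4/(R3+R4) = 7.766 × 0.7280 = 5.654 V.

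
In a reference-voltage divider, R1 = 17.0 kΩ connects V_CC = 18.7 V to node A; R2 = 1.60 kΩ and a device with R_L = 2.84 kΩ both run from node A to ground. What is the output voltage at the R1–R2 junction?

First combine the lower leg with the load: R2 ‖ R_L = 1.023 kΩ.
Now apply the divider: V_out = 18.7 × 0.05678 = 1.062 V.

V_out ≈ 1.06 V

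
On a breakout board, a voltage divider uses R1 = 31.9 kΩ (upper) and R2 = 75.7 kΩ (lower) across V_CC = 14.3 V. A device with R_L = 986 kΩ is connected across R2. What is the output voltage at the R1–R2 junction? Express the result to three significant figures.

R2 ‖ R_L = (75.7 × 986)/(75.7 + 986) = 70.30 kΩ.
Then V_out = V_CC · R2'/(R1 + R2') = 14.3 × 70.30/102.2 = 9.837 V.
(Unloaded it would be 10.1 V; the load pulls it down.)

V_out ≈ 9.84 V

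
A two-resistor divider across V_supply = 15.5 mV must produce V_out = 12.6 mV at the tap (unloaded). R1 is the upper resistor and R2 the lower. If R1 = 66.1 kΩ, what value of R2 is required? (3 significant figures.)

R2 ≈ 287 kΩ

V_out/V_supply = R2/(R1+R2) = 0.8129.
R2 = R1 · 0.8129/(1 − 0.8129) = 287.2 kΩ.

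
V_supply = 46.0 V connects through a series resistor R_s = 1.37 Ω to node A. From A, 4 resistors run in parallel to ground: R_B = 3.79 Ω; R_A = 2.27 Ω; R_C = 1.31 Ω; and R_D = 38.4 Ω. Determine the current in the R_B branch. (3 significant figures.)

Equivalent of the parallel group: R_p = 0.6694 Ω.
Node voltage V_A = V_supply · R_p/(R_s + R_p) = 46.0 × 0.3282 = 15.10 V.
Branch current I = V_A/R_B = 15.10/3.79 = 3.984 A.

I ≈ 3.98 A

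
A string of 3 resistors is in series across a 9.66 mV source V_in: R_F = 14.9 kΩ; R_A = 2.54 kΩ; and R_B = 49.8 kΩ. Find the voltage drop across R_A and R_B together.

V ≈ 7.52 mV

Total series resistance ΣR = 14.9 + 2.54 + 49.8 = 67.24 kΩ.
R_{R_A..R_B} = 2.54 + 49.8 = 52.34 kΩ.
V = V_in · R/ΣR = 9.66 × 0.7784 = 7.519 mV.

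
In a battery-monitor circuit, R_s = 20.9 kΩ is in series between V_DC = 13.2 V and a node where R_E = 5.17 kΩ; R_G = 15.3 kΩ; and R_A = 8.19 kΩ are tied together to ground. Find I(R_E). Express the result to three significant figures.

I ≈ 0.285 mA

Equivalent of the parallel group: R_p = 2.625 kΩ.
V_A = 13.2 × 2.625/23.53 = 1.473 V.
I(R_E) = V_A / R_E = 1.473/5.17 = 0.2849 mA.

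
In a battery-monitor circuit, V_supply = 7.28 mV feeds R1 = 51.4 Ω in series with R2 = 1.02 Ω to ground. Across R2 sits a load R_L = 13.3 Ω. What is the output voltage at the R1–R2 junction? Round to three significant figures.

V_out ≈ 0.132 mV

First combine the lower leg with the load: R2 ‖ R_L = 0.9473 Ω.
Now apply the divider: V_out = 7.28 × 0.01810 = 0.1317 mV.
(Unloaded it would be 0.142 mV; the load pulls it down.)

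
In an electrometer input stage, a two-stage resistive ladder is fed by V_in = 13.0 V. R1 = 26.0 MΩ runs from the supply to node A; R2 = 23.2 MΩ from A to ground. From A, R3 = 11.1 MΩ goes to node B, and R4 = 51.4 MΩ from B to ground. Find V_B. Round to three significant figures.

The second stage (R3 + R4 = 62.50 MΩ) loads node A in parallel with R2.
R2 ‖ (R3+R4) = 16.92 MΩ.
So V_A = 13.0 × 0.3942 = 5.125 V.
Stage 2 is unloaded, so V_B = V_A · R4/(R3+R4) = 5.125 × 51.4/62.50 = 4.215 V.

V_B ≈ 4.21 V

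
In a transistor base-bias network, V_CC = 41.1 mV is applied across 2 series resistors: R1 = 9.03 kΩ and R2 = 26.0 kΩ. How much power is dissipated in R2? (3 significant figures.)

Series current I = V_CC/ΣR = 41.1/35.03 = 1.173 µA.
P(R2) = I²·R2 = (1.173)² × 26.0 = 35.79 nW.

P ≈ 35.8 nW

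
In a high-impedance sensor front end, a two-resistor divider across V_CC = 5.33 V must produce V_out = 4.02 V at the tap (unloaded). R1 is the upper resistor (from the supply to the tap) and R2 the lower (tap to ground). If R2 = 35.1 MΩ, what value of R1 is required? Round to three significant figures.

V_out/V_CC = R2/(R1+R2) = 0.7542.
So R1 = R2 · (V_CC/V_out − 1) = 35.1 × (5.33/4.02 − 1) = 35.1 × 0.3259 = 11.44 MΩ.

R1 ≈ 11.4 MΩ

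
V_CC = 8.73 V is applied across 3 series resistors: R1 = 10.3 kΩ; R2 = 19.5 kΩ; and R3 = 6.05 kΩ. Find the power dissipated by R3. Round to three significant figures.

ΣR = 35.85 kΩ → I = 8.73/35.85 = 0.2435 mA.
P = I²R = 0.05930 × 6.05 = 0.3588 mW.

P ≈ 0.359 mW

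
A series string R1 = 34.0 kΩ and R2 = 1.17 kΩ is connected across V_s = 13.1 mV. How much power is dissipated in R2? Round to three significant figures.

Series current I = V_s/ΣR = 13.1/35.17 = 0.3725 µA.
P = I²R = 0.1387 × 1.17 = 0.1623 nW.

P ≈ 0.162 nW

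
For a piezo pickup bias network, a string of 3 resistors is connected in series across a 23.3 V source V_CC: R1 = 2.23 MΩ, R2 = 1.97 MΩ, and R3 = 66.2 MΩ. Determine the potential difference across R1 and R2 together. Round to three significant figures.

Total series resistance ΣR = 2.23 + 1.97 + 66.2 = 70.40 MΩ.
R_{R1..R2} = 2.23 + 1.97 = 4.200 MΩ.
V = V_CC · R/ΣR = 23.3 × 0.05966 = 1.390 V.

V ≈ 1.39 V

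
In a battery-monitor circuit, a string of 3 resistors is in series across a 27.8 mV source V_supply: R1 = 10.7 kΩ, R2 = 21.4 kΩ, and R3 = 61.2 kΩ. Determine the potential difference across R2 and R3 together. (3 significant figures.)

Series total: ΣR = 10.7 + 21.4 + 61.2 = 93.30 kΩ.
R_{R2..R3} = 21.4 + 61.2 = 82.60 kΩ.
By the voltage-divider rule, V = 27.8 × 82.60/93.30 = 24.61 mV.

V ≈ 24.6 mV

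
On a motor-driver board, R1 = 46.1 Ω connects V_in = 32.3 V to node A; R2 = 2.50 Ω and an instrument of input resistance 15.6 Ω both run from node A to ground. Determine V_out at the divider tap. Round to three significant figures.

First combine the lower leg with the load: R2 ‖ R_L = 2.155 Ω.
Voltage divider with the loaded lower leg: V_out = 32.3 × 2.155/(46.1 + 2.155) = 32.3 × 0.04465 = 1.442 V.

V_out ≈ 1.44 V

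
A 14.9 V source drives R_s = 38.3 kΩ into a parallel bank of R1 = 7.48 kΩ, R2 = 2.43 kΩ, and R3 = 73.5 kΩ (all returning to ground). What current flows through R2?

Equivalent of the parallel group: R_p = 1.789 kΩ.
Node voltage V_A = V_supply · R_p/(R_s + R_p) = 14.9 × 0.04464 = 0.6651 V.
I(R2) = V_A / R2 = 0.6651/2.43 = 0.2737 mA.

I ≈ 0.274 mA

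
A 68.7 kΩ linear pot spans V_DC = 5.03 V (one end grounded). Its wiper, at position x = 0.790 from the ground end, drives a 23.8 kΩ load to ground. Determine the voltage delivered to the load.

V_out ≈ 2.69 V

The pot divides into 14.43 kΩ above the wiper and 54.27 kΩ below.
R_L loads the lower segment: effective lower R = 16.54 kΩ.
Loaded-divider output: V_out = 5.03 × 0.5342 = 2.687 V.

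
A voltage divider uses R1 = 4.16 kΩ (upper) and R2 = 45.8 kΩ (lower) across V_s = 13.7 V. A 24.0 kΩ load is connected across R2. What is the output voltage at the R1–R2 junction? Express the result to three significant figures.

V_out ≈ 10.8 V

The load sits in parallel with R2, giving an effective lower resistance R2' = R2·R_L/(R2+R_L) = 15.75 kΩ.
Voltage divider with the loaded lower leg: V_out = 13.7 × 15.75/(4.16 + 15.75) = 13.7 × 0.7910 = 10.84 V.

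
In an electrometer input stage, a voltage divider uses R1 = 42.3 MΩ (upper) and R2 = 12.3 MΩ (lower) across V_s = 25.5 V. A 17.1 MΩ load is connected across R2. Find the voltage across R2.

First combine the lower leg with the load: R2 ‖ R_L = 7.154 MΩ.
Now apply the divider: V_out = 25.5 × 0.1447 = 3.689 V.
(Unloaded it would be 5.74 V; the load pulls it down.)

V_out ≈ 3.69 V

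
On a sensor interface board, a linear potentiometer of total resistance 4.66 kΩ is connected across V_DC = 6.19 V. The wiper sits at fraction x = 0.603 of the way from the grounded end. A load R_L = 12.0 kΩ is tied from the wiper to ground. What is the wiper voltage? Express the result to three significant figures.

V_out ≈ 3.42 V

The pot divides into 1.850 kΩ above the wiper and 2.810 kΩ below.
Lower segment in parallel with the load: 2.810 ‖ 12.0 = 2.277 kΩ.
Then V_out = V_DC · 2.277/(1.850 + 2.277) = 3.415 V.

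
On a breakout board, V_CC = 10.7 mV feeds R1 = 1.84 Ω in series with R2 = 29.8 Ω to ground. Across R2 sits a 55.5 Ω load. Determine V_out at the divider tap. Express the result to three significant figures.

The load sits in parallel with R2, giving an effective lower resistance R2' = R2·R_L/(R2+R_L) = 19.39 Ω.
Then V_out = V_CC · R2'/(R1 + R2') = 10.7 × 19.39/21.23 = 9.773 mV.

V_out ≈ 9.77 mV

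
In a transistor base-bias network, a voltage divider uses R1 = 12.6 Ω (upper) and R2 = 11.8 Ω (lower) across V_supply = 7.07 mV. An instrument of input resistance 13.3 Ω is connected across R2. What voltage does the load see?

The load sits in parallel with R2, giving an effective lower resistance R2' = R2·R_L/(R2+R_L) = 6.253 Ω.
Now apply the divider: V_out = 7.07 × 0.3317 = 2.345 mV.
(Unloaded it would be 3.42 mV; the load pulls it down.)

V_out ≈ 2.34 mV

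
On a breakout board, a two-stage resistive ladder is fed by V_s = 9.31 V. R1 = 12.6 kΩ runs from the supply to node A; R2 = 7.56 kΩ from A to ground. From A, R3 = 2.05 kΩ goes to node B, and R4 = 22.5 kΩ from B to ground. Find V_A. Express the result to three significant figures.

V_A ≈ 2.93 V

The second stage (R3 + R4 = 24.55 kΩ) loads node A in parallel with R2.
Effective lower resistance at A: R2 ‖ 24.55 = 5.780 kΩ.
First divider: V_A = V_s · 5.780/(12.6 + 5.780) = 2.928 V.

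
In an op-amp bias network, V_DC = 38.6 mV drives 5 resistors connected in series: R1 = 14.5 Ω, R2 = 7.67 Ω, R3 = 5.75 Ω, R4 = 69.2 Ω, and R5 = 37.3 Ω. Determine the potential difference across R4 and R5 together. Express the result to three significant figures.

ΣR = 14.5 + 7.67 + 5.75 + 69.2 + 37.3 = 134.4 Ω.
R_{R4..R5} = 69.2 + 37.3 = 106.5 Ω.
By the voltage-divider rule, V = 38.6 × 106.5/134.4 = 30.58 mV.

V ≈ 30.6 mV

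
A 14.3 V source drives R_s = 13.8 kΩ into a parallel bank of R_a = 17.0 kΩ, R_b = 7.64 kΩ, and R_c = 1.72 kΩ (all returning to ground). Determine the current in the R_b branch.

Equivalent of the parallel group: R_p = 1.297 kΩ.
V_A by voltage divider: V_A = 14.3 × 1.297/(13.8 + 1.297) = 1.228 V.
Branch current I = V_A/R_b = 1.228/7.64 = 0.1608 mA.

I ≈ 0.161 mA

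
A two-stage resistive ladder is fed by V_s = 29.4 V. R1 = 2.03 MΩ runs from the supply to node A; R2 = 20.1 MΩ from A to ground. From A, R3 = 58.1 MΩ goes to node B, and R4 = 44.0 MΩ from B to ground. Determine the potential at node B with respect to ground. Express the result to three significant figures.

The second stage (R3 + R4 = 102.1 MΩ) loads node A in parallel with R2.
R2 ‖ (R3+R4) = 16.79 MΩ.
V_A = 29.4 × 16.79/(2.03 + 16.79) = 26.23 V.
Then the unloaded second divider: V_B = V_A × R4/(R3+R4) = 26.23 × 0.4310 = 11.30 V.

V_B ≈ 11.3 V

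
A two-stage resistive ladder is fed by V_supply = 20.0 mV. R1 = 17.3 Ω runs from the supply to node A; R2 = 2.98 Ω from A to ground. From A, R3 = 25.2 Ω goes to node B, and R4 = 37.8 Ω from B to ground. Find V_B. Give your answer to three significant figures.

V_B ≈ 1.69 mV

Looking into the second stage from A: R3 + R4 = 63.00 Ω appears in parallel with R2.
Effective lower resistance at A: R2 ‖ 63.00 = 2.845 Ω.
V_A = 20.0 × 2.845/(17.3 + 2.845) = 2.825 mV.
V_B = V_A × 0.6000 = 1.695 mV.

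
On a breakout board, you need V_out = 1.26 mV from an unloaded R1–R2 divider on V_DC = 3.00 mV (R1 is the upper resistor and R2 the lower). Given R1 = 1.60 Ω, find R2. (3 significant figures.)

R2 ≈ 1.16 Ω

Required fraction k = V_out/V_DC = 0.4200.
Rearranging, R2 = R1·k/(1−k) = 1.60 × 0.7241 = 1.159 Ω.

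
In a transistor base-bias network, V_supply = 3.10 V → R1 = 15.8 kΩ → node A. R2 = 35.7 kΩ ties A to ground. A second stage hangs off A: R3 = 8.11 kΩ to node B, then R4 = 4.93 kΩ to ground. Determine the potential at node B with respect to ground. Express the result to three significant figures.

Looking into the second stage from A: R3 + R4 = 13.04 kΩ appears in parallel with R2.
Effective lower resistance at A: R2 ‖ 13.04 = 9.551 kΩ.
V_A = 3.10 × 9.551/(15.8 + 9.551) = 1.168 V.
V_B = V_A × 0.3781 = 0.4416 V.

V_B ≈ 0.442 V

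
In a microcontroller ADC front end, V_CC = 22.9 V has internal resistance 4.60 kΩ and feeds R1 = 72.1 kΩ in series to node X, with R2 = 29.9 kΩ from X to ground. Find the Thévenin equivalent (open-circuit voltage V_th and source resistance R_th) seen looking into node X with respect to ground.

R1' = 4.60 + 72.1 = 76.70 kΩ (source resistance + R1).
Open-circuit (no load on X): V_th = V_CC · R2/(R1' + R2) = 22.9 × 29.9/(76.70 + 29.9) = 6.423 V.
Zeroing V_CC shorts the top of R1' to ground, so R_th = R1' ‖ R2 = 21.51 kΩ.

V_th ≈ 6.42 V, R_th ≈ 21.5 kΩ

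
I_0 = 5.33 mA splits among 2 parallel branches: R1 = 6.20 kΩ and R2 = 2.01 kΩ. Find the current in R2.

I ≈ 4.03 mA

For two parallel branches, I_k = I_0 · (other R)/(sum of R).
I(R2) = 5.33 × 6.20/(6.20 + 2.01) = 5.33 × 0.7552 = 4.025 mA.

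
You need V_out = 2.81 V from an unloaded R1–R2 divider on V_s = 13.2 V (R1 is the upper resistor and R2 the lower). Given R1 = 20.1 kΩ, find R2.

V_out/V_s = R2/(R1+R2) = 0.2129.
R2 = R1 · 0.2129/(1 − 0.2129) = 5.436 kΩ.

R2 ≈ 5.44 kΩ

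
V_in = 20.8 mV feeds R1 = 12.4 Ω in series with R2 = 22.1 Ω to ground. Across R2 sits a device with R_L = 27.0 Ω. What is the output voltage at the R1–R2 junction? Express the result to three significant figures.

V_out ≈ 10.3 mV

First combine the lower leg with the load: R2 ‖ R_L = 12.15 Ω.
Voltage divider with the loaded lower leg: V_out = 20.8 × 12.15/(12.4 + 12.15) = 20.8 × 0.4950 = 10.30 mV.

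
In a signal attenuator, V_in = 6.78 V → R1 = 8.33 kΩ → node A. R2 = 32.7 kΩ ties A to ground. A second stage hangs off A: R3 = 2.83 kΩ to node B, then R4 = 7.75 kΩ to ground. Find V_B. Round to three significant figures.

Looking into the second stage from A: R3 + R4 = 10.58 kΩ appears in parallel with R2.
Effective lower resistance at A: R2 ‖ 10.58 = 7.994 kΩ.
So V_A = 6.78 × 0.4897 = 3.320 V.
Then the unloaded second divider: V_B = V_A × R4/(R3+R4) = 3.320 × 0.7325 = 2.432 V.

V_B ≈ 2.43 V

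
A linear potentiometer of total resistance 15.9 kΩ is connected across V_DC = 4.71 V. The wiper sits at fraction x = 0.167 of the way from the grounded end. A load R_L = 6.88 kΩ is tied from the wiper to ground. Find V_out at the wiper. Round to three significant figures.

V_out ≈ 0.595 V

Lower segment x·R_p = 2.655 kΩ; upper segment (1−x)·R_p = 13.24 kΩ.
(x·R_p) ‖ R_L = 1.916 kΩ.
Loaded-divider output: V_out = 4.71 × 0.1264 = 0.5952 V.
(Unloaded: V_out = x·V_DC = 0.787 V.)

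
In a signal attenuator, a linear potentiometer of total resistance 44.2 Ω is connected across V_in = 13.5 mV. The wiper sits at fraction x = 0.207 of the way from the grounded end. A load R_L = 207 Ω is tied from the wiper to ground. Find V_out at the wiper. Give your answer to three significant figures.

V_out ≈ 2.70 mV

Lower segment x·R_p = 9.149 Ω; upper segment (1−x)·R_p = 35.05 Ω.
(x·R_p) ‖ R_L = 8.762 Ω.
Loaded-divider output: V_out = 13.5 × 0.2000 = 2.700 mV.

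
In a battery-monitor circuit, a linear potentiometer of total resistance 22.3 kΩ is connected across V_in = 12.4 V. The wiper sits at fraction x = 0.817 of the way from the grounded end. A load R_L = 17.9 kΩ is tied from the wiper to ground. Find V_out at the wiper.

V_out ≈ 8.54 V

The pot divides into 4.081 kΩ above the wiper and 18.22 kΩ below.
R_L loads the lower segment: effective lower R = 9.029 kΩ.
V_out = 12.4 × 9.029/(4.081 + 9.029) = 8.540 V.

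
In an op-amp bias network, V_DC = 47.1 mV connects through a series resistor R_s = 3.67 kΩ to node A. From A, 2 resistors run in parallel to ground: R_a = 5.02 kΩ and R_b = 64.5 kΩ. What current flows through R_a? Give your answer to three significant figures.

I ≈ 5.25 µA

Equivalent of the parallel group: R_p = 4.658 kΩ.
V_A by voltage divider: V_A = 47.1 × 4.658/(3.67 + 4.658) = 26.34 mV.
Branch current I = V_A/R_a = 26.34/5.02 = 5.248 µA.
(Check via current divider: I_total = 5.656 µA; share G_k/ΣG = 0.9278 → same result.)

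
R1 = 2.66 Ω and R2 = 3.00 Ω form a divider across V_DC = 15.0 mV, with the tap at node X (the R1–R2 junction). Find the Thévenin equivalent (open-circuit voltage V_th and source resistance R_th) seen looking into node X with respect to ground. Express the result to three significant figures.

Open-circuit (no load on X): V_th = V_DC · R2/(R1 + R2) = 15.0 × 3.00/(2.660 + 3.00) = 7.951 mV.
Zeroing V_DC shorts the top of R1 to ground, so R_th = R1 ‖ R2 = 1.410 Ω.

V_th ≈ 7.95 mV, R_th ≈ 1.41 Ω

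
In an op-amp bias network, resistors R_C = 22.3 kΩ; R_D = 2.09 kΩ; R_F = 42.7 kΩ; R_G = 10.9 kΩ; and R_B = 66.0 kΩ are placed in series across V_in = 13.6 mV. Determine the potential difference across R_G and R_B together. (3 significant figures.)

Total series resistance ΣR = 22.3 + 2.09 + 42.7 + 10.9 + 66.0 = 144.0 kΩ.
R_{R_G..R_B} = 10.9 + 66.0 = 76.90 kΩ.
V = V_in · R/ΣR = 13.6 × 0.5341 = 7.263 mV.

V ≈ 7.26 mV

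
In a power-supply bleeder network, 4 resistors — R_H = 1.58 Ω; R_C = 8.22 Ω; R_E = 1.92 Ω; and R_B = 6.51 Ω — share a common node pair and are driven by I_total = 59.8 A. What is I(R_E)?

I ≈ 21.8 A

ΣG = 1/1.58 + 1/8.22 + 1/1.92 + 1/6.51 = 1.429.
R_E takes the fraction G_k/ΣG = 0.5208/1.429 = 0.3645, so I = 59.8 × 0.3645 = 21.80 A.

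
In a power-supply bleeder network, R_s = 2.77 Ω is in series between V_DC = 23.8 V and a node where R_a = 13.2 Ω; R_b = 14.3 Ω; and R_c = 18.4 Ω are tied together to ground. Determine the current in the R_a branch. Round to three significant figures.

Parallel bank: R_p = 1/(1/13.2 + 1/14.3 + 1/18.4) = 4.999 Ω.
V_A by voltage divider: V_A = 23.8 × 4.999/(2.77 + 4.999) = 15.31 V.
I(R_a) = V_A / R_a = 15.31/13.2 = 1.160 A.
(Check via current divider: I_total = 3.063 A; share G_k/ΣG = 0.3787 → same result.)

I ≈ 1.16 A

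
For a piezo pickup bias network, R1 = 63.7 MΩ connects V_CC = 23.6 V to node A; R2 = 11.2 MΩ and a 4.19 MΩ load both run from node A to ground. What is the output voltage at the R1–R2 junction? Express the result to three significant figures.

V_out ≈ 1.08 V

The load sits in parallel with R2, giving an effective lower resistance R2' = R2·R_L/(R2+R_L) = 3.049 MΩ.
Voltage divider with the loaded lower leg: V_out = 23.6 × 3.049/(63.7 + 3.049) = 23.6 × 0.04568 = 1.078 V.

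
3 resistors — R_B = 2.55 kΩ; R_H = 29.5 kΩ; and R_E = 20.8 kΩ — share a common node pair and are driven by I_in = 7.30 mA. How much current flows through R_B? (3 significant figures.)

ΣG = 1/2.55 + 1/29.5 + 1/20.8 = 0.4741.
By the current-divider rule, I = I_in · G_k/ΣG = 7.30 × 0.8271 = 6.038 mA.

I ≈ 6.04 mA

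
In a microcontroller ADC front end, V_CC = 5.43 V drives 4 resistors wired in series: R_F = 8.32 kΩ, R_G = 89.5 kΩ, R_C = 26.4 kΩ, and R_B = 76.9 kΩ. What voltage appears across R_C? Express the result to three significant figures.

Total series resistance ΣR = 8.32 + 89.5 + 26.4 + 76.9 = 201.1 kΩ.
Voltage divider: V = V_CC · (26.40 / 201.1) = 5.43 × 0.1313 = 0.7128 V.

V ≈ 0.713 V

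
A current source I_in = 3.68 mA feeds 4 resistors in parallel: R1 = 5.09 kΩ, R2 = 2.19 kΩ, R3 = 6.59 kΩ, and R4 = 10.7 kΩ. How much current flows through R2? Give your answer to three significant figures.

I ≈ 1.87 mA

ΣG = 1/5.09 + 1/2.19 + 1/6.59 + 1/10.7 = 0.8983.
By the current-divider rule, I = I_in · G_k/ΣG = 3.68 × 0.5083 = 1.871 mA.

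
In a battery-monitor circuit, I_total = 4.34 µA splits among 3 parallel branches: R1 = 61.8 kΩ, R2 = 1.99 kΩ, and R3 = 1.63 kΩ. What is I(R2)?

Conductances: ΣG = 1/61.8 + 1/1.99 + 1/1.63 = 1.132 (1/kΩ).
By the current-divider rule, I = I_total · G_k/ΣG = 4.34 × 0.4438 = 1.926 µA.

I ≈ 1.93 µA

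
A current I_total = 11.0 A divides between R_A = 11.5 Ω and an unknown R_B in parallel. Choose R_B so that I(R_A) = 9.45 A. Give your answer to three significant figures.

The fraction through R_A equals R_B/(R_A+R_B).
With f = 0.8591, R_B = R_A · f/(1−f) = 11.5 × 6.097 = 70.11 Ω.

R_B ≈ 70.1 Ω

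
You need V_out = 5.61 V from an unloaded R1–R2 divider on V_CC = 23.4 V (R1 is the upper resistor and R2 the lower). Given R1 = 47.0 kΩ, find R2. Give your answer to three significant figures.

The divider ratio is R2/(R1+R2) = 5.61/23.4 = 0.2397.
Rearranging, R2 = R1·k/(1−k) = 47.0 × 0.3153 = 14.82 kΩ.

R2 ≈ 14.8 kΩ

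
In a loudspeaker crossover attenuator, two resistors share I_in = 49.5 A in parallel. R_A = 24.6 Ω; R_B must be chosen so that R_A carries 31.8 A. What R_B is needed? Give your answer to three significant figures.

R_B ≈ 44.2 Ω

In a two-way split, I_A/I_in = R_B/(R_A + R_B).
With f = 0.6424, R_B = R_A · f/(1−f) = 24.6 × 1.797 = 44.20 Ω.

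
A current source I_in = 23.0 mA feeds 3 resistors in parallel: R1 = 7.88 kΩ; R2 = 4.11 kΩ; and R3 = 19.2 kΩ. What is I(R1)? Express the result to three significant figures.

I ≈ 6.91 mA

ΣG = 1/7.88 + 1/4.11 + 1/19.2 = 0.4223.
R1 takes the fraction G_k/ΣG = 0.1269/0.4223 = 0.3005, so I = 23.0 × 0.3005 = 6.912 mA.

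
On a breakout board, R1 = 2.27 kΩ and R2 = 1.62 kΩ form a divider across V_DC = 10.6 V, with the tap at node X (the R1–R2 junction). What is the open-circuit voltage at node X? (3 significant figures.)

V_th ≈ 4.41 V

Open-circuit (no load on X): V_th = V_DC · R2/(R1 + R2) = 10.6 × 1.62/(2.270 + 1.62) = 4.414 V.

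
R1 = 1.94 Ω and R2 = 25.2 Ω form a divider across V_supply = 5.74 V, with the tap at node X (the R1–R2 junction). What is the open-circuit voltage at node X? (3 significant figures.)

Open-circuit (no load on X): V_th = V_supply · R2/(R1 + R2) = 5.74 × 25.2/(1.940 + 25.2) = 5.330 V.

V_th ≈ 5.33 V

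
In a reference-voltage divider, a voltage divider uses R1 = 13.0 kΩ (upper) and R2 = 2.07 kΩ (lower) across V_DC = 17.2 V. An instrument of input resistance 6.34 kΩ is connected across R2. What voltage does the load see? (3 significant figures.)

V_out ≈ 1.84 V

First combine the lower leg with the load: R2 ‖ R_L = 1.560 kΩ.
Now apply the divider: V_out = 17.2 × 0.1072 = 1.843 V.
(Unloaded it would be 2.36 V; the load pulls it down.)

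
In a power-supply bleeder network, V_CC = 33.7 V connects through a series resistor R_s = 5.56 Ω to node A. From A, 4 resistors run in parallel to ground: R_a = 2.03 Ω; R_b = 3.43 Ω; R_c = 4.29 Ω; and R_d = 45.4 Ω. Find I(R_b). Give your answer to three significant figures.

I ≈ 1.45 A

Parallel bank: R_p = 1/(1/2.03 + 1/3.43 + 1/4.29 + 1/45.4) = 0.9622 Ω.
Node voltage V_A = V_CC · R_p/(R_s + R_p) = 33.7 × 0.1475 = 4.972 V.
I(R_b) = V_A / R_b = 4.972/3.43 = 1.449 A.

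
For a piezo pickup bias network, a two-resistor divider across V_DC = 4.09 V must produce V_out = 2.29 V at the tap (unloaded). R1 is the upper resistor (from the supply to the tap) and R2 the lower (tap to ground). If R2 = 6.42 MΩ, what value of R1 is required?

R1 ≈ 5.05 MΩ

V_out/V_DC = R2/(R1+R2) = 0.5599.
R1 = R2·(1/k − 1) = 6.42 × 0.7860 = 5.046 MΩ.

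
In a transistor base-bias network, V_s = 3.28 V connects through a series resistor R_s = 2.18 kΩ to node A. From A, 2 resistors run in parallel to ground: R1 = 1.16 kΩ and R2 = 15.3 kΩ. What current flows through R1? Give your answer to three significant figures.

I ≈ 0.936 mA

Combine the parallel branches: R_p = (1/1.16 + 1/15.3)⁻¹ = 1.078 kΩ.
Node voltage V_A = V_s · R_p/(R_s + R_p) = 3.28 × 0.3309 = 1.085 V.
Branch current I = V_A/R1 = 1.085/1.16 = 0.9357 mA.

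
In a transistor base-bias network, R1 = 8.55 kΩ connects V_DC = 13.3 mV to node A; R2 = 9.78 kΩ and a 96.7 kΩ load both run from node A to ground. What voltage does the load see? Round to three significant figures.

The load sits in parallel with R2, giving an effective lower resistance R2' = R2·R_L/(R2+R_L) = 8.882 kΩ.
Now apply the divider: V_out = 13.3 × 0.5095 = 6.777 mV.
(Unloaded it would be 7.10 mV; the load pulls it down.)

V_out ≈ 6.78 mV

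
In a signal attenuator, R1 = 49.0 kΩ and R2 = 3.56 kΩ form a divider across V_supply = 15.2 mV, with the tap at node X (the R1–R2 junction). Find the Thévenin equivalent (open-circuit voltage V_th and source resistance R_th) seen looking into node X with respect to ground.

V_th ≈ 1.03 mV, R_th ≈ 3.32 kΩ

V_th is the unloaded tap voltage: V_supply · R2/(R1+R2) = 15.2 × 0.06773 = 1.030 mV.
With V_supply suppressed (replaced by a short), R_th = R1 ‖ R2 = (49.00 × 3.56)/(49.00 + 3.56) = 3.319 kΩ.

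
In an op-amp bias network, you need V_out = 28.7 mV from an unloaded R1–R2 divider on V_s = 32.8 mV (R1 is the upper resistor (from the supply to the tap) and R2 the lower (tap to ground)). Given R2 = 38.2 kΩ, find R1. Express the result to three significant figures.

The divider ratio is R2/(R1+R2) = 28.7/32.8 = 0.8750.
Rearranging, R1 = R2·(1−k)/k = 38.2 × 0.1429 = 5.457 kΩ.

R1 ≈ 5.46 kΩ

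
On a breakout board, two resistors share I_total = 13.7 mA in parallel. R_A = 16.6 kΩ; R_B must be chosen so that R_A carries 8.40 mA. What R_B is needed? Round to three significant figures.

R_B ≈ 26.3 kΩ

Two-branch current divider: I_A = I_total · R_B/(R_A + R_B).
With f = 0.6131, R_B = R_A · f/(1−f) = 16.6 × 1.585 = 26.31 kΩ.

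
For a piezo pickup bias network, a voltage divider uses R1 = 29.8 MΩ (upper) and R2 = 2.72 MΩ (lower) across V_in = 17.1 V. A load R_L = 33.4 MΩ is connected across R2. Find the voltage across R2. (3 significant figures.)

First combine the lower leg with the load: R2 ‖ R_L = 2.515 MΩ.
Now apply the divider: V_out = 17.1 × 0.07783 = 1.331 V.
(Unloaded it would be 1.43 V; the load pulls it down.)

V_out ≈ 1.33 V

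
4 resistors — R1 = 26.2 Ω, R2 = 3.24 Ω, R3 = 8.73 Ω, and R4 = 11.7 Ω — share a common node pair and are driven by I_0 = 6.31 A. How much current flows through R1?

I ≈ 0.440 A

Total conductance ΣG = 1/26.2 + 1/3.24 + 1/8.73 + 1/11.7 = 0.5468 (units of 1/Ω).
R1 takes the fraction G_k/ΣG = 0.03817/0.5468 = 0.06980, so I = 6.31 × 0.06980 = 0.4404 A.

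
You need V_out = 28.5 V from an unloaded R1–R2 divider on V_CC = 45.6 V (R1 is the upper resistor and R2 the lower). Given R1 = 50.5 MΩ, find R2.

V_out/V_CC = R2/(R1+R2) = 0.6250.
Rearranging, R2 = R1·k/(1−k) = 50.5 × 1.667 = 84.17 MΩ.

R2 ≈ 84.2 MΩ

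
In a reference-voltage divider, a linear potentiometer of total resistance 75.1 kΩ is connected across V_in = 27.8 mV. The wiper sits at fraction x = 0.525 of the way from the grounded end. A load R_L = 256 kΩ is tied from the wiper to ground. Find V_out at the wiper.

V_out ≈ 13.6 mV

Split the track: R_lower = x·R_p = 39.43 kΩ, R_upper = (1−x)·R_p = 35.67 kΩ.
Lower segment in parallel with the load: 39.43 ‖ 256 = 34.17 kΩ.
Loaded-divider output: V_out = 27.8 × 0.4892 = 13.60 mV.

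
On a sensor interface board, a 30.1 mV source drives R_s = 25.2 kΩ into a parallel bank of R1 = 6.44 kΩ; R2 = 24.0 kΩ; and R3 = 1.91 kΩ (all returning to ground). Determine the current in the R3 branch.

I ≈ 0.823 µA

Equivalent of the parallel group: R_p = 1.388 kΩ.
V_A by voltage divider: V_A = 30.1 × 1.388/(25.2 + 1.388) = 1.571 mV.
I(R3) = V_A / R3 = 1.571/1.91 = 0.8226 µA.
(Equivalently: I_total = 1.132 µA, then current-divider fraction G_k/ΣG = 0.7267.)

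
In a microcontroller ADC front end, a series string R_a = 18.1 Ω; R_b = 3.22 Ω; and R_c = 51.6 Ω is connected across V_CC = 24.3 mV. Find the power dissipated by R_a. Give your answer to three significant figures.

The common current is I = 24.3/72.92 = 0.3332 mA.
V(R_a) = I·R = 6.032 mV; P = V·I = 6.032 × 0.3332 = 2.010 µW.

P ≈ 2.01 µW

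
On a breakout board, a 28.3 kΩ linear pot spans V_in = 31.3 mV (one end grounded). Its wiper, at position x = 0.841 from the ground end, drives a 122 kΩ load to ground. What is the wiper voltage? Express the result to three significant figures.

V_out ≈ 25.5 mV

The pot divides into 4.500 kΩ above the wiper and 23.80 kΩ below.
Lower segment in parallel with the load: 23.80 ‖ 122 = 19.92 kΩ.
Loaded-divider output: V_out = 31.3 × 0.8157 = 25.53 mV.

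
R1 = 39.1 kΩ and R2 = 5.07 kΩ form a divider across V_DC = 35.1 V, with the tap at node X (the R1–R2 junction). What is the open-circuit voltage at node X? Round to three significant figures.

V_th ≈ 4.03 V

V_th is the unloaded tap voltage: V_DC · R2/(R1+R2) = 35.1 × 0.1148 = 4.029 V.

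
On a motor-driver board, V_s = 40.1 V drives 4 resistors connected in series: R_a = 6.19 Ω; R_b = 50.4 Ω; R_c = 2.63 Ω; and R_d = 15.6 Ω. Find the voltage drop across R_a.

Total series resistance ΣR = 6.19 + 50.4 + 2.63 + 15.6 = 74.82 Ω.
By the voltage-divider rule, V = 40.1 × 6.190/74.82 = 3.318 V.

V ≈ 3.32 V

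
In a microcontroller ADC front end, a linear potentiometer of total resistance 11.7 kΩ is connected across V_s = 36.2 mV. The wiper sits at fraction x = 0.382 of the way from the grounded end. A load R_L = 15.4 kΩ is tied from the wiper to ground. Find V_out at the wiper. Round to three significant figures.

Lower segment x·R_p = 4.469 kΩ; upper segment (1−x)·R_p = 7.231 kΩ.
R_L loads the lower segment: effective lower R = 3.464 kΩ.
Then V_out = V_s · 3.464/(7.231 + 3.464) = 11.73 mV.
(Unloaded: V_out = x·V_s = 13.8 mV.)

V_out ≈ 11.7 mV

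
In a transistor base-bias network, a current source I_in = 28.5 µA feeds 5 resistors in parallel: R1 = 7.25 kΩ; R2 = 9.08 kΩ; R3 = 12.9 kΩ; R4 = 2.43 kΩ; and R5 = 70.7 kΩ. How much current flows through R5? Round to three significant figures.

I ≈ 0.537 µA

ΣG = 1/7.25 + 1/9.08 + 1/12.9 + 1/2.43 + 1/70.7 = 0.7512.
Current divider: I(R5) = I_in · G_k/ΣG = 28.5 × (0.01414/0.7512) = 28.5 × 0.01883 = 0.5366 µA.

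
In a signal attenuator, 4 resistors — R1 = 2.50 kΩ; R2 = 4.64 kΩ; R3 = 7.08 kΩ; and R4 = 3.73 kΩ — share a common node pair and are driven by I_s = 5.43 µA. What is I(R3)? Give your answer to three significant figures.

I ≈ 0.748 µA

ΣG = 1/2.50 + 1/4.64 + 1/7.08 + 1/3.73 = 1.025.
Current divider: I(R3) = I_s · G_k/ΣG = 5.43 × (0.1412/1.025) = 5.43 × 0.1378 = 0.7483 µA.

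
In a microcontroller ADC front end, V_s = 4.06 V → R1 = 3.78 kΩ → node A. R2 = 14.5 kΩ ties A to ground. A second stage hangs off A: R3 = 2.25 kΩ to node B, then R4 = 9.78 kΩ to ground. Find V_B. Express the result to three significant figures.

Looking into the second stage from A: R3 + R4 = 12.03 kΩ appears in parallel with R2.
R2 ‖ (R3+R4) = 6.575 kΩ.
First divider: V_A = V_s · 6.575/(3.78 + 6.575) = 2.578 V.
V_B = V_A × 0.8130 = 2.096 V.

V_B ≈ 2.10 V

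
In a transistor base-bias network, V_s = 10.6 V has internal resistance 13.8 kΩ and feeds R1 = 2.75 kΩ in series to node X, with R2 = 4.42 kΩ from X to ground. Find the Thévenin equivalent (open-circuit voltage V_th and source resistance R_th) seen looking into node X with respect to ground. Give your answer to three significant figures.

R1' = 13.8 + 2.75 = 16.55 kΩ (source resistance + R1).
Open-circuit (no load on X): V_th = V_s · R2/(R1' + R2) = 10.6 × 4.42/(16.55 + 4.42) = 2.234 V.
With V_s suppressed (replaced by a short), R_th = R1' ‖ R2 = (16.55 × 4.42)/(16.55 + 4.42) = 3.488 kΩ.

V_th ≈ 2.23 V, R_th ≈ 3.49 kΩ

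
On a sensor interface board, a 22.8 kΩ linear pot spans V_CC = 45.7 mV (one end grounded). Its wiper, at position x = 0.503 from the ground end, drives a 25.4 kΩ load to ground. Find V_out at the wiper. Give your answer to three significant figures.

V_out ≈ 18.8 mV

The pot divides into 11.33 kΩ above the wiper and 11.47 kΩ below.
R_L loads the lower segment: effective lower R = 7.901 kΩ.
V_out = 45.7 × 7.901/(11.33 + 7.901) = 18.77 mV.
(Unloaded: V_out = x·V_CC = 23.0 mV.)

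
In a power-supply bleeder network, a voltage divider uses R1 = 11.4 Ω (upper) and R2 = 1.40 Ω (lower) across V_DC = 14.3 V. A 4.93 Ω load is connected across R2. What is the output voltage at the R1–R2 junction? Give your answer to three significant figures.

First combine the lower leg with the load: R2 ‖ R_L = 1.090 Ω.
Now apply the divider: V_out = 14.3 × 0.08730 = 1.248 V.

V_out ≈ 1.25 V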